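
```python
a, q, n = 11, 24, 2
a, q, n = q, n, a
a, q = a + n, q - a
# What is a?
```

Trace:
`a, q, n = 11, 24, 2` → a = 11; q = 24; n = 2
`a, q, n = q, n, a` → a = 24; q = 2; n = 11
`a, q = a + n, q - a` → a = 35; q = -22
So a = 35

Answer: 35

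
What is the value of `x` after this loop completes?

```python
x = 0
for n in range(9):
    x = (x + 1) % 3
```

Increment mod 3, 9 times = 0
`x` takes the values: 0 → 1 → 2 → 0 → 1 → 2 → 0 → 1 → 2 → 0

Answer: 0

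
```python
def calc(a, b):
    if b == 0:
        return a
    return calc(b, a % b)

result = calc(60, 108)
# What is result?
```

calc(60, 108) -> calc(108, 60) -> calc(60, 48) -> calc(48, 12) -> calc(12, 0) -> 12

Answer: 12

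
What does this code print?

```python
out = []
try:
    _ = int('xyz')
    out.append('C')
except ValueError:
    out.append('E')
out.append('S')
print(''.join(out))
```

Execution trace: 'E' (except ValueError) → 'S' (after the try/except). Output: ES

Answer: ES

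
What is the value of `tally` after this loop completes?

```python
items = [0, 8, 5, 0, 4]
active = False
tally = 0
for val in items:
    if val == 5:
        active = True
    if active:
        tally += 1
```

Count elements after first 5 in [0, 8, 5, 0, 4]
`tally` takes the values: 0 → 1 → 2 → 3

Answer: 3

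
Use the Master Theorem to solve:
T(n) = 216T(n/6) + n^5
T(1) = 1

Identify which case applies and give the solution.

a=216, b=6, f(n)=n^5. log_6(216) = 3. Since c=5 > 3 and the regularity condition holds (216(n/6)^5 = (216/6^5)n^5 with 216/6^5 < 1), Case 3 applies: T(n) = Θ(f(n)) = O(n^5).

Answer: O(n^5) - Case 3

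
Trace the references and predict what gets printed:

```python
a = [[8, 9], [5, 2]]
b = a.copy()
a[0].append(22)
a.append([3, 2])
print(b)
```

Key concept: shallow copy with nested lists.
Step by step:
`a = [[8, 9], [5, 2]]` → a = [[8, 9], [5, 2]]
`b = a.copy()` → b = [[8, 9], [5, 2]]
`a[0].append(22)` → a = [[8, 9, 22], [5, 2]]; b = [[8, 9, 22], [5, 2]]
`a.append([3, 2])` → a = [[8, 9, 22], [5, 2], [3, 2]]
`print(b)` → prints [[8, 9, 22], [5, 2]]

Answer: [[8, 9, 22], [5, 2]]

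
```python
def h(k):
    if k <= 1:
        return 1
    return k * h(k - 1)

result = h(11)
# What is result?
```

h(11) = 11 * 10 * 9 * 8 * 7 * 6 * 5 * 4 * 3 * 2 * 1 = 39916800

Answer: 39916800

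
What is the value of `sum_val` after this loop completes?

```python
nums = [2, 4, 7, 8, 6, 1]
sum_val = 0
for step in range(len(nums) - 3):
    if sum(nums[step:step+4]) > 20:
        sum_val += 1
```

Count windows with sum > 20
`sum_val` takes the values: 0 → 1 → 2 → 3

Answer: 3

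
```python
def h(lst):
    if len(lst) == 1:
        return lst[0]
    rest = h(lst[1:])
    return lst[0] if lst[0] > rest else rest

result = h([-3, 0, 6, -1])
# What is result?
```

Recursive max over [-3, 0, 6, -1] = 6

Answer: 6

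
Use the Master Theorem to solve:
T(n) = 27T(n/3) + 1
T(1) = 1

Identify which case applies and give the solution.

a=27, b=3, f(n)=1. log_3(27) = 3. Since c=0 < 3, Case 1 applies: T(n) = Θ(n^log_b(a)) = O(n^3).

Answer: O(n^3) - Case 1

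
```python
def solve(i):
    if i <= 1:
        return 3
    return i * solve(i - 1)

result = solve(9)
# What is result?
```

solve(9) = 9 * 8 * 7 * 6 * 5 * 4 * 3 * 2 * 3 = 1088640

Answer: 1088640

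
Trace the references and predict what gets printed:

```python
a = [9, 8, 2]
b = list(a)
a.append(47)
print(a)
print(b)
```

Key concept: list() constructor creates copy.
Step by step:
`a = [9, 8, 2]` → a = [9, 8, 2]
`b = list(a)` → b = [9, 8, 2]
`a.append(47)` → a = [9, 8, 2, 47]
`print(a)` → prints [9, 8, 2, 47]
`print(b)` → prints [9, 8, 2]

Answer:
[9, 8, 2, 47]
[9, 8, 2]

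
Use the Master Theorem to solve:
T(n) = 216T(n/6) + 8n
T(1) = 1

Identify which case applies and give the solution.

a=216, b=6, f(n)=8n. log_6(216) = 3. Since c=1 < 3, Case 1 applies: T(n) = Θ(n^log_b(a)) = O(n^3).

Answer: O(n^3) - Case 1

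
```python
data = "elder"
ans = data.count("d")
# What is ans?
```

Trace:
`data = "elder"` → data = 'elder'
`ans = data.count("d")` → ans = 1
So ans = 1

Answer: 1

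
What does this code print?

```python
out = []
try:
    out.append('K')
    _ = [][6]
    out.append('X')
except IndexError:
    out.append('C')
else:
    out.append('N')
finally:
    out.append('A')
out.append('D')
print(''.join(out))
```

Execution trace: 'K' (try body) → 'C' (except IndexError) → 'A' (finally) → 'D' (after the try/except). Output: KCAD

Answer: KCAD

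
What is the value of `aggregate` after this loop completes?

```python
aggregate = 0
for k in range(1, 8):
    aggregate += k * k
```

Sum of squares 1² to 7² = 140
`aggregate` takes the values: 0 → 1 → 5 → 14 → 30 → 55 → 91 → 140

Answer: 140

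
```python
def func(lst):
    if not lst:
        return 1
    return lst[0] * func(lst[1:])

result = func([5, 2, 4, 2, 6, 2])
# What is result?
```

Product over [5, 2, 4, 2, 6, 2] = 5 * 2 * 4 * 2 * 6 * 2 = 960

Answer: 960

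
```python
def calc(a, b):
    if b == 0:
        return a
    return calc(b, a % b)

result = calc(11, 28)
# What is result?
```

calc(11, 28) -> calc(28, 11) -> calc(11, 6) -> calc(6, 5) -> calc(5, 1) -> calc(1, 0) -> 1

Answer: 1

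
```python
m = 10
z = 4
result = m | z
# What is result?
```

Trace:
`m = 10` → m = 10
`z = 4` → z = 4
`result = m | z` → result = 14
So result = 14

Answer: 14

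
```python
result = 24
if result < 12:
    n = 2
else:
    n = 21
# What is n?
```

Trace:
`result = 24` → result = 24
`if result < 12: ...` → result < 12 is False, take else branch → n = 21
So n = 21

Answer: 21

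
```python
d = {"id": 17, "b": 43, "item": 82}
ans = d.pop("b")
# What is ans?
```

Trace:
`d = {"id": 17, "b": 43, "item": 82}` → d = {'id': 17, 'b': 43, 'item': 82}
`ans = d.pop("b")` → d = {'id': 17, 'item': 82}; ans = 43
So ans = 43

Answer: 43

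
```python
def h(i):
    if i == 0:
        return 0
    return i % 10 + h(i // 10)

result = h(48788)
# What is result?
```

Sum of digits of 48788: 8 + 8 + 7 + 8 + 4 = 35

Answer: 35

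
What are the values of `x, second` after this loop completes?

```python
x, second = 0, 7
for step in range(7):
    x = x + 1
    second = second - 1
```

x goes 0→7, second goes 7→0
`x, second` takes the values: (0, 7) → (1, 7) → (1, 6) → (2, 6) → (2, 5) → (3, 5) → (3, 4) → (4, 4) → (4, 3) → (5, 3) → (5, 2) → (6, 2) → (6, 1) → (7, 1) → (7, 0)

Answer: 7, 0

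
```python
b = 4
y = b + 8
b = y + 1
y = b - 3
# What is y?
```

Trace:
`b = 4` → b = 4
`y = b + 8` → y = 12
`b = y + 1` → b = 13
`y = b - 3` → y = 10
So y = 10

Answer: 10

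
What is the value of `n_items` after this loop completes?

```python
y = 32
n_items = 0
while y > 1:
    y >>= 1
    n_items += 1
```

Count right shifts until 1
`n_items` takes the values: 0 → 1 → 2 → 3 → 4 → 5

Answer: 5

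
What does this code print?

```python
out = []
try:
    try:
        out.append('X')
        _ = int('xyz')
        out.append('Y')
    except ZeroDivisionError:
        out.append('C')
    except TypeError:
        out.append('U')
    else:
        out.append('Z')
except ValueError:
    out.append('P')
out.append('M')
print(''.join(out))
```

Execution trace: 'X' (try body) → 'P' (outer except ValueError) → 'M' (after the try/except). Output: XPM

Answer: XPM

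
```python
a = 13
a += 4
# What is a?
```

Trace:
`a = 13` → a = 13
`a += 4` → a = 17
So a = 17

Answer: 17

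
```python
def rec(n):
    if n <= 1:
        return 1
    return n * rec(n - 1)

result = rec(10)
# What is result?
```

rec(10) = 10 * 9 * 8 * 7 * 6 * 5 * 4 * 3 * 2 * 1 = 3628800

Answer: 3628800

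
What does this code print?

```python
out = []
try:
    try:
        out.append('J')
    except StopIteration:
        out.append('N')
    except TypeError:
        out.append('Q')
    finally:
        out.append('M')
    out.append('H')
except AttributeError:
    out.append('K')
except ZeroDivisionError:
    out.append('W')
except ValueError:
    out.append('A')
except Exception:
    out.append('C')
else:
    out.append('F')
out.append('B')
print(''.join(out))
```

Execution trace: 'J' (inner try body, no exception) → 'M' (inner finally) → 'H' (try body, no exception) → 'F' (else) → 'B' (after the try/except). Output: JMHFB

Answer: JMHFB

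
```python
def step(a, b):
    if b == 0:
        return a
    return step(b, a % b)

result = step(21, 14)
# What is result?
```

step(21, 14) -> step(14, 7) -> step(7, 0) -> 7

Answer: 7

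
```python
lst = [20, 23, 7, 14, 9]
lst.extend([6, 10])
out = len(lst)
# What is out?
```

Trace:
`lst = [20, 23, 7, 14, 9]` → lst = [20, 23, 7, 14, 9]
`lst.extend([6, 10])` → lst = [20, 23, 7, 14, 9, 6, 10]
`out = len(lst)` → out = 7
So out = 7

Answer: 7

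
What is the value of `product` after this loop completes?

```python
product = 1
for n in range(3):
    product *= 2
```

2^3 = 8
`product` takes the values: 1 → 2 → 4 → 8

Answer: 8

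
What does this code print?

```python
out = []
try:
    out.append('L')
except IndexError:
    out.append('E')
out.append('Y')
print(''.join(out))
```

Execution trace: 'L' (try body, no exception) → 'Y' (after the try/except). Output: LY

Answer: LY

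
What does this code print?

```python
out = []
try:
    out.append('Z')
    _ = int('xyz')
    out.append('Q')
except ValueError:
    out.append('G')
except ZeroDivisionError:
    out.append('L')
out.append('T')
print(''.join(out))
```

Execution trace: 'Z' (try body) → 'G' (except ValueError) → 'T' (after the try/except). Output: ZGT

Answer: ZGT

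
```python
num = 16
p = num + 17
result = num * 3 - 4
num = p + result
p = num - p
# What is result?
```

Trace:
`num = 16` → num = 16
`p = num + 17` → p = 33
`result = num * 3 - 4` → result = 44
`num = p + result` → num = 77
`p = num - p` → p = 44
So result = 44

Answer: 44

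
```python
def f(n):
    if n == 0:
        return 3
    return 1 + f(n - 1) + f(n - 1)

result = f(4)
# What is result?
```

f(n) = 1 + 2·f(n-1), f(0)=3. Closed form: (3+1)·2^4 - 1 = 63.

Answer: 63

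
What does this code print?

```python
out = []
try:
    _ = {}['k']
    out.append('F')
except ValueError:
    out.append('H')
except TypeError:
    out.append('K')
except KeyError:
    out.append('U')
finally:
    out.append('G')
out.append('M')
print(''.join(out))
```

Execution trace: 'U' (except KeyError) → 'G' (finally) → 'M' (after the try/except). Output: UGM

Answer: UGM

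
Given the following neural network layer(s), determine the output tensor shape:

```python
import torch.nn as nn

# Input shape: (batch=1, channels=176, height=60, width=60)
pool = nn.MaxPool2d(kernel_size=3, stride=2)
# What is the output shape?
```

Input: (1, 176, 60, 60) -> Output: (1, 176, 29, 29)

Answer: (1, 176, 29, 29)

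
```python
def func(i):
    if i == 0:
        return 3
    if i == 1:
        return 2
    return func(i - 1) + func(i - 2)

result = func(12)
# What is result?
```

Build up from base cases: func(0)=3, func(1)=2, func(2)=5, func(3)=7, func(4)=12, func(5)=19, func(6)=31, ..., func(12)=555

Answer: 555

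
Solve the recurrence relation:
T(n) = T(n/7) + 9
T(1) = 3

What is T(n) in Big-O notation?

Each step divides n by 7 and adds 9. After log_7(n) steps we reach T(1)=3. So T(n) = 9·log_7(n) + 3 = O(log n).

Answer: O(log n)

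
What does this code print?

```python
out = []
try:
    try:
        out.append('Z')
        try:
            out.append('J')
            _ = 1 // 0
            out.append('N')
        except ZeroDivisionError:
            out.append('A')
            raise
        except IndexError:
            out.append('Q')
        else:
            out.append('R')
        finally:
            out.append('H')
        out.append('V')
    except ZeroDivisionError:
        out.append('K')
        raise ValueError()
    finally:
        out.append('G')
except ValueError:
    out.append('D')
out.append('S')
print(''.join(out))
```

Execution trace: 'Z' (try body) → 'J' (inner try body) → 'A' (inner except ZeroDivisionError) → 'H' (inner finally) → 'K' (except ZeroDivisionError) → 'G' (finally) → 'D' (outer except ValueError) → 'S' (after the try/except). Output: ZJAHKGDS

Answer: ZJAHKGDS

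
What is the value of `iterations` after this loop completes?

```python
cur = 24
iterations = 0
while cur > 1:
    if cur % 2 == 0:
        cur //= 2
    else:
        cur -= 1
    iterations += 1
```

Steps to reduce 24 to 1
`iterations` takes the values: 0 → 1 → 2 → 3 → 4 → 5

Answer: 5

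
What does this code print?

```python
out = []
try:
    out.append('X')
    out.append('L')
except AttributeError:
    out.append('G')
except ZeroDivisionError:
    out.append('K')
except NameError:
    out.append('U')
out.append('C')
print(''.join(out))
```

Execution trace: 'X' (try body) → 'L' (try body, no exception) → 'C' (after the try/except). Output: XLC

Answer: XLC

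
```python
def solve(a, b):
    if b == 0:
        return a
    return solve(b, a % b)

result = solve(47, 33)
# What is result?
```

solve(47, 33) -> solve(33, 14) -> solve(14, 5) -> solve(5, 4) -> solve(4, 1) -> solve(1, 0) -> 1

Answer: 1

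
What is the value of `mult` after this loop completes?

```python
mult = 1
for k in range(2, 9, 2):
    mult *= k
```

Product of even numbers 2 to 8
`mult` takes the values: 1 → 2 → 8 → 48 → 384

Answer: 384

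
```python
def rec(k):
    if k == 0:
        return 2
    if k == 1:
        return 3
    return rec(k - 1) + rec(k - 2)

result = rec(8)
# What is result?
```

Build up from base cases: rec(0)=2, rec(1)=3, rec(2)=5, rec(3)=8, rec(4)=13, rec(5)=21, rec(6)=34, ..., rec(8)=89

Answer: 89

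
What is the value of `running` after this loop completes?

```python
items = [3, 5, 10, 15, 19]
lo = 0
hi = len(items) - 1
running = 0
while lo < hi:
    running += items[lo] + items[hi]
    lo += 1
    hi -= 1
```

Sum of pairs from ends
`running` takes the values: 0 → 22 → 42

Answer: 42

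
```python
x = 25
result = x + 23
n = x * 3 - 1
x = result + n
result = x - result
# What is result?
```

Trace:
`x = 25` → x = 25
`result = x + 23` → result = 48
`n = x * 3 - 1` → n = 74
`x = result + n` → x = 122
`result = x - result` → result = 74
So result = 74

Answer: 74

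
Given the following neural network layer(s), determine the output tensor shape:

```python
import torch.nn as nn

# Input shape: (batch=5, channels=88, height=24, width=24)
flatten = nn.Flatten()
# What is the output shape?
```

Input: (5, 88, 24, 24) -> Output: (5, 50688)

Answer: (5, 50688)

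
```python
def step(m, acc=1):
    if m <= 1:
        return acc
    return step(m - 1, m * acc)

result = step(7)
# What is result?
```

Accumulator trace (n, acc): (7, 1) -> (6, 7) -> (5, 42) -> (4, 210) -> (3, 840) -> (2, 2520) -> (1, 5040) -> return 5040

Answer: 5040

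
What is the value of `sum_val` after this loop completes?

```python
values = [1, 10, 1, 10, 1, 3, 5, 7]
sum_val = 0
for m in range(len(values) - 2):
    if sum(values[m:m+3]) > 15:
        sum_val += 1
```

Count windows with sum > 15
`sum_val` takes the values: 0 → 1

Answer: 1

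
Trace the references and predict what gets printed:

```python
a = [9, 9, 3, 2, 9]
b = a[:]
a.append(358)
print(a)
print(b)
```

Key concept: slice [:] creates copy.
Step by step:
`a = [9, 9, 3, 2, 9]` → a = [9, 9, 3, 2, 9]
`b = a[:]` → b = [9, 9, 3, 2, 9]
`a.append(358)` → a = [9, 9, 3, 2, 9, 358]
`print(a)` → prints [9, 9, 3, 2, 9, 358]
`print(b)` → prints [9, 9, 3, 2, 9]

Answer:
[9, 9, 3, 2, 9, 358]
[9, 9, 3, 2, 9]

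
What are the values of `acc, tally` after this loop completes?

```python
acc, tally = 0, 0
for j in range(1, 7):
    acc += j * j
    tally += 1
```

Sum of squares and count
`acc, tally` takes the values: (0, 0) → (1, 0) → (1, 1) → (5, 1) → (5, 2) → (14, 2) → (14, 3) → (30, 3) → (30, 4) → (55, 4) → (55, 5) → (91, 5) → (91, 6)

Answer: 91, 6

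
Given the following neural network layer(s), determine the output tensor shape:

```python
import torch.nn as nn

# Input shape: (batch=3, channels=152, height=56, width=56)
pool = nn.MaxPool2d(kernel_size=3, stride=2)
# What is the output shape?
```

Input: (3, 152, 56, 56) -> Output: (3, 152, 27, 27)

Answer: (3, 152, 27, 27)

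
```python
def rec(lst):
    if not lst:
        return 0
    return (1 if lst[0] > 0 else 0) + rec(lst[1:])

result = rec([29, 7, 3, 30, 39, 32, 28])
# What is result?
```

Count of positive elements in [29, 7, 3, 30, 39, 32, 28] = 7

Answer: 7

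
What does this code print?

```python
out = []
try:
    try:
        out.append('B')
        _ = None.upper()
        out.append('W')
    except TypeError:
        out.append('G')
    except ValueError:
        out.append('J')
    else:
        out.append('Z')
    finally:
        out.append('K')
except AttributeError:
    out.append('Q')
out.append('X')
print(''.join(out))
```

Execution trace: 'B' (try body) → 'K' (finally) → 'Q' (outer except AttributeError) → 'X' (after the try/except). Output: BKQX

Answer: BKQX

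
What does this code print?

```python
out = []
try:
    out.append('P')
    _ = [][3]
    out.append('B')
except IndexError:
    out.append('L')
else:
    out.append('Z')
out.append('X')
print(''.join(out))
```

Execution trace: 'P' (try body) → 'L' (except IndexError) → 'X' (after the try/except). Output: PLX

Answer: PLX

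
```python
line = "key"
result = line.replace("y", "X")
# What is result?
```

Trace:
`line = "key"` → line = 'key'
`result = line.replace("y", "X")` → result = 'keX'
So result = 'keX'

Answer: 'keX'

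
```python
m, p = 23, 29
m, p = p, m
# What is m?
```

Trace:
`m, p = 23, 29` → m = 23; p = 29
`m, p = p, m` → m = 29; p = 23
So m = 29

Answer: 29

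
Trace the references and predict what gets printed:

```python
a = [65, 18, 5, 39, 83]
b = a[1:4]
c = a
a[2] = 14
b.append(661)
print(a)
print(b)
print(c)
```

Key concept: slice vs alias.
Step by step:
`a = [65, 18, 5, 39, 83]` → a = [65, 18, 5, 39, 83]
`b = a[1:4]` → b = [18, 5, 39]
`c = a` → c = [65, 18, 5, 39, 83] (same object as a)
`a[2] = 14` → a = [65, 18, 14, 39, 83] (same object as c); c = [65, 18, 14, 39, 83] (same object as a)
`b.append(661)` → b = [18, 5, 39, 661]
`print(a)` → prints [65, 18, 14, 39, 83]
`print(b)` → prints [18, 5, 39, 661]
`print(c)` → prints [65, 18, 14, 39, 83]

Answer:
[65, 18, 14, 39, 83]
[18, 5, 39, 661]
[65, 18, 14, 39, 83]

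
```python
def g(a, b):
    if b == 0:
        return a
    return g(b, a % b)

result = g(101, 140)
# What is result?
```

g(101, 140) -> g(140, 101) -> g(101, 39) -> g(39, 23) -> g(23, 16) -> g(16, 7) -> g(7, 2) -> g(2, 1) -> g(1, 0) -> 1

Answer: 1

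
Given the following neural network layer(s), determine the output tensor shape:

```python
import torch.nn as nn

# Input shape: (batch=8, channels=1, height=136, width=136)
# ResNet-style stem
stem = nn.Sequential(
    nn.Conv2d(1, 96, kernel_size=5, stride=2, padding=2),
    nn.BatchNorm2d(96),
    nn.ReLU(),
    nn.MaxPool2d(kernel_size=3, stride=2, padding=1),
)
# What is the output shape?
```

Input: (8, 1, 136, 136) -> after Conv2d 5x5 stride=2: (8, 96, 68, 68) -> Output: (8, 96, 34, 34)

Answer: (8, 96, 34, 34)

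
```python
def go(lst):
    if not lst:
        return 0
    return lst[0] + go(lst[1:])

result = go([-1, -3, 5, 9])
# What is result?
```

(-1) + (-3) + 5 + 9 + 0 = 10

Answer: 10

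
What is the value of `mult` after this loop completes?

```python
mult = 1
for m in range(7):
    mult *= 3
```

3^7 = 2187
`mult` takes the values: 1 → 3 → 9 → 27 → 81 → 243 → 729 → 2187

Answer: 2187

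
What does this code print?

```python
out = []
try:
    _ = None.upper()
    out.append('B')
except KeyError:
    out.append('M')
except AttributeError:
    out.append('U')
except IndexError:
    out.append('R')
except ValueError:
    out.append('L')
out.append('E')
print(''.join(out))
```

Execution trace: 'U' (except AttributeError) → 'E' (after the try/except). Output: UE

Answer: UE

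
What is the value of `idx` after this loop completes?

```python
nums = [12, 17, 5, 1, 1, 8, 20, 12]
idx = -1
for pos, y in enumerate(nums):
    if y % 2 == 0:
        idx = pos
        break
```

First even number index in [12, 17, 5, 1, 1, 8, 20, 12]
`idx` takes the values: -1 → 0

Answer: 0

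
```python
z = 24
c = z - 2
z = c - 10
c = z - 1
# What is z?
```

Trace:
`z = 24` → z = 24
`c = z - 2` → c = 22
`z = c - 10` → z = 12
`c = z - 1` → c = 11
So z = 12

Answer: 12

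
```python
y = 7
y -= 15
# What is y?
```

Trace:
`y = 7` → y = 7
`y -= 15` → y = -8
So y = -8

Answer: -8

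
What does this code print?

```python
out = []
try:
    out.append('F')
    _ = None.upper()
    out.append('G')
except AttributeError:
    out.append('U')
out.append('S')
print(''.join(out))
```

Execution trace: 'F' (try body) → 'U' (except AttributeError) → 'S' (after the try/except). Output: FUS

Answer: FUS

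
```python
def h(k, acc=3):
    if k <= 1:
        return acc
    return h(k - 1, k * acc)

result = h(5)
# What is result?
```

Accumulator trace (n, acc): (5, 3) -> (4, 15) -> (3, 60) -> (2, 180) -> (1, 360) -> return 360

Answer: 360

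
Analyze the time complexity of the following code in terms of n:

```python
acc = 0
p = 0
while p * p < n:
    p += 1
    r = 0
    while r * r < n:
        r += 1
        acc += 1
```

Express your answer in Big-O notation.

Each loop level contributes: √n × √n. Multiplying the contributions gives O(n).

Answer: O(n)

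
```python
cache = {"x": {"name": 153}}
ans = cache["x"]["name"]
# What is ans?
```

Trace:
`cache = {"x": {"name": 153}}` → cache = {'x': {'name': 153}}
`ans = cache["x"]["name"]` → ans = 153
So ans = 153

Answer: 153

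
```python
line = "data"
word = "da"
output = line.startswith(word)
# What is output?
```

Trace:
`line = "data"` → line = 'data'
`word = "da"` → word = 'da'
`output = line.startswith(word)` → output = True
So output = True

Answer: True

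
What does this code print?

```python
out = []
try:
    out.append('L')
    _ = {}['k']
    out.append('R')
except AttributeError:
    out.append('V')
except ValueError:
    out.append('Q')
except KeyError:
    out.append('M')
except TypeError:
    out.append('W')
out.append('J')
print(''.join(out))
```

Execution trace: 'L' (try body) → 'M' (except KeyError) → 'J' (after the try/except). Output: LMJ

Answer: LMJ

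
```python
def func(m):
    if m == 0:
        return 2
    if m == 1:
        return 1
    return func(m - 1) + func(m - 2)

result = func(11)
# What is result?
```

Build up from base cases: func(0)=2, func(1)=1, func(2)=3, func(3)=4, func(4)=7, func(5)=11, func(6)=18, ..., func(11)=199

Answer: 199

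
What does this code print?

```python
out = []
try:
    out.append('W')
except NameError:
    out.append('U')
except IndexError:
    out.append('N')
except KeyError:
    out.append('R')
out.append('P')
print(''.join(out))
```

Execution trace: 'W' (try body, no exception) → 'P' (after the try/except). Output: WP

Answer: WP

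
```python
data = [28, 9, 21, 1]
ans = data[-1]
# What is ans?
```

Trace:
`data = [28, 9, 21, 1]` → data = [28, 9, 21, 1]
`ans = data[-1]` → ans = 1
So ans = 1

Answer: 1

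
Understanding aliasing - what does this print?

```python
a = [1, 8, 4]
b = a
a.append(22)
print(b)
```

Key concept: basic list aliasing.
Step by step:
`a = [1, 8, 4]` → a = [1, 8, 4]
`b = a` → b = [1, 8, 4] (same object as a)
`a.append(22)` → a = [1, 8, 4, 22] (same object as b); b = [1, 8, 4, 22] (same object as a)
`print(b)` → prints [1, 8, 4, 22]

Answer: [1, 8, 4, 22]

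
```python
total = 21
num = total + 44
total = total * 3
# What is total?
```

Trace:
`total = 21` → total = 21
`num = total + 44` → num = 65
`total = total * 3` → total = 63
So total = 63

Answer: 63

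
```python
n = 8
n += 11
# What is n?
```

Trace:
`n = 8` → n = 8
`n += 11` → n = 19
So n = 19

Answer: 19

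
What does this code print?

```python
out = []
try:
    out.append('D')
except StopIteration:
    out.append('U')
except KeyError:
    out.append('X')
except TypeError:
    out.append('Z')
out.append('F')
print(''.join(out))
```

Execution trace: 'D' (try body, no exception) → 'F' (after the try/except). Output: DF

Answer: DF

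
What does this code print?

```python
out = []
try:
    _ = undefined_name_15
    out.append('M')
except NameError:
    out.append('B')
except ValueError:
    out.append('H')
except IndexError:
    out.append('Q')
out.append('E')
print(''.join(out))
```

Execution trace: 'B' (except NameError) → 'E' (after the try/except). Output: BE

Answer: BE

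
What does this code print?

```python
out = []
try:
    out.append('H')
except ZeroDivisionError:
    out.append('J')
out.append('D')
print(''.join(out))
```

Execution trace: 'H' (try body, no exception) → 'D' (after the try/except). Output: HD

Answer: HD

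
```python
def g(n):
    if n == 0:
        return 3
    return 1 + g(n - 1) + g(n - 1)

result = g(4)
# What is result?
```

g(n) = 1 + 2·g(n-1), g(0)=3. Closed form: (3+1)·2^4 - 1 = 63.

Answer: 63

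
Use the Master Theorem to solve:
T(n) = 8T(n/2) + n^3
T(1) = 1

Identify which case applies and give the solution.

a=8, b=2, f(n)=n^3. log_2(8) = 3. Since c=3 = 3, Case 2 applies: T(n) = Θ(n^log_b(a) · log n) = O(n^3 log n).

Answer: O(n^3 log n) - Case 2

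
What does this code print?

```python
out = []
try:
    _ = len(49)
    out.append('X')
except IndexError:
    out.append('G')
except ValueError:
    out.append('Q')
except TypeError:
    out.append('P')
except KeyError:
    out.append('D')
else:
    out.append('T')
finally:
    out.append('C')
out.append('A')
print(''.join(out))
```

Execution trace: 'P' (except TypeError) → 'C' (finally) → 'A' (after the try/except). Output: PCA

Answer: PCA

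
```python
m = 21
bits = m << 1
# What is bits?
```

Trace:
`m = 21` → m = 21
`bits = m << 1` → bits = 42
So bits = 42

Answer: 42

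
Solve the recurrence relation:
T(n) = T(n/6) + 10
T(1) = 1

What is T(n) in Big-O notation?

Each step divides n by 6 and adds 10. After log_6(n) steps we reach T(1)=1. So T(n) = 10·log_6(n) + 1 = O(log n).

Answer: O(log n)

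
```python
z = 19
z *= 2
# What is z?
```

Trace:
`z = 19` → z = 19
`z *= 2` → z = 38
So z = 38

Answer: 38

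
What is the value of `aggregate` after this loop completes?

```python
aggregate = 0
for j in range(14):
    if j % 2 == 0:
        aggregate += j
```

Sum of even numbers 0 to 13
`aggregate` takes the values: 0 → 2 → 6 → 12 → 20 → 30 → 42

Answer: 42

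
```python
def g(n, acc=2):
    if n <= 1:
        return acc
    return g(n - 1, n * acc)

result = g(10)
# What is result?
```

Accumulator trace (n, acc): (10, 2) -> (9, 20) -> (8, 180) -> (7, 1440) -> (6, 10080) -> (5, 60480) -> (4, 302400) -> (3, 1209600) -> (2, 3628800) -> (1, 7257600) -> return 7257600

Answer: 7257600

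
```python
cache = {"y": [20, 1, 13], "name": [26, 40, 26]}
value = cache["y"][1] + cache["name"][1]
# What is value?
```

Trace:
`cache = {"y": [20, 1, 13], "name": [26, 40, 26]}` → cache = {'y': [20, 1, 13], 'name': [26, 40, 26]}
`value = cache["y"][1] + cache["name"][1]` → value = 41
So value = 41

Answer: 41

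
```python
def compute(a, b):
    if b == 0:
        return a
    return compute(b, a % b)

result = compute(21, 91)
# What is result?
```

compute(21, 91) -> compute(91, 21) -> compute(21, 7) -> compute(7, 0) -> 7

Answer: 7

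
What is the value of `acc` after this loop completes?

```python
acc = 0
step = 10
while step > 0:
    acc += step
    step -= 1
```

Sum 10 down to 1
`acc` takes the values: 0 → 10 → 19 → 27 → 34 → 40 → 45 → 49 → 52 → 54 → 55

Answer: 55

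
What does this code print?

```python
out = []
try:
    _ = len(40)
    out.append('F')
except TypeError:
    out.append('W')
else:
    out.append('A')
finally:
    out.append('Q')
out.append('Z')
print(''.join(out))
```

Execution trace: 'W' (except TypeError) → 'Q' (finally) → 'Z' (after the try/except). Output: WQZ

Answer: WQZ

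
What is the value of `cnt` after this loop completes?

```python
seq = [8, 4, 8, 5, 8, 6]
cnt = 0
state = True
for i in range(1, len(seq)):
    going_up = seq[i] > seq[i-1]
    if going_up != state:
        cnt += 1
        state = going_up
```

Count direction changes in [8, 4, 8, 5, 8, 6]
`cnt` takes the values: 0 → 1 → 2 → 3 → 4 → 5

Answer: 5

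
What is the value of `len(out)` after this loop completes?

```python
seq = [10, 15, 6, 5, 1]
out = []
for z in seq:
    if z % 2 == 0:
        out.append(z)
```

Count even numbers in [10, 15, 6, 5, 1]
`out` takes the values: [] → [10] → [10, 6]
So `len(out)` = 2

Answer: 2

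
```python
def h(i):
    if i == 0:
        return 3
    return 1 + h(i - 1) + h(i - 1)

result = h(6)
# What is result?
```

h(i) = 1 + 2·h(i-1), h(0)=3. Closed form: (3+1)·2^6 - 1 = 255.

Answer: 255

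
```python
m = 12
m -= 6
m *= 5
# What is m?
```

Trace:
`m = 12` → m = 12
`m -= 6` → m = 6
`m *= 5` → m = 30
So m = 30

Answer: 30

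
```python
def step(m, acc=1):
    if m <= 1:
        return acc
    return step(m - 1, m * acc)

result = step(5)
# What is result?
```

Accumulator trace (n, acc): (5, 1) -> (4, 5) -> (3, 20) -> (2, 60) -> (1, 120) -> return 120

Answer: 120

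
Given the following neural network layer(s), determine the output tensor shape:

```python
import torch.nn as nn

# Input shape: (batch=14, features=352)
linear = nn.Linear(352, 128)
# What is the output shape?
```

Input: (14, 352) -> Output: (14, 128)

Answer: (14, 128)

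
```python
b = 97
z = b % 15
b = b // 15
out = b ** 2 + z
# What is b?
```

Trace:
`b = 97` → b = 97
`z = b % 15` → z = 7
`b = b // 15` → b = 6
`out = b ** 2 + z` → out = 43
So b = 6

Answer: 6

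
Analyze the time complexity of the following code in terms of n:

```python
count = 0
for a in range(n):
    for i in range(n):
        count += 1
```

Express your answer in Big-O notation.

Each loop level contributes: n × n. Multiplying the contributions gives O(n^2).

Answer: O(n^2)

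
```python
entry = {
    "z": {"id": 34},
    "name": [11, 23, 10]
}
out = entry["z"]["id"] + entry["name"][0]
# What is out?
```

Trace:
`entry = { ...` → entry = {'z': {'id': 34}, 'name': [11, 23, 10]}
`out = entry["z"]["id"] + entry["name"][0]` → out = 45
So out = 45

Answer: 45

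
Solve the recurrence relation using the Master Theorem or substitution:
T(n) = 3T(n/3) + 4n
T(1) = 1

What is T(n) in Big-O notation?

By Master Theorem: a=3, b=3, f(n)=4n. Since log_3(3) = 1 and f(n) = Θ(n^1), Case 2 applies. T(n) = O(n log n).

Answer: O(n log n)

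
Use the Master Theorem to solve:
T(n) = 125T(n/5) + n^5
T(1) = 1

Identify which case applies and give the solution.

a=125, b=5, f(n)=n^5. log_5(125) = 3. Since c=5 > 3 and the regularity condition holds (125(n/5)^5 = (125/5^5)n^5 with 125/5^5 < 1), Case 3 applies: T(n) = Θ(f(n)) = O(n^5).

Answer: O(n^5) - Case 3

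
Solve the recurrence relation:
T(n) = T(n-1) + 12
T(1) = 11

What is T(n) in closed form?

Unrolling: T(n) = T(1) + 12·(n-1) = 11 + 12(n-1) = 12n - 1.

Answer: T(n) = 12n - 1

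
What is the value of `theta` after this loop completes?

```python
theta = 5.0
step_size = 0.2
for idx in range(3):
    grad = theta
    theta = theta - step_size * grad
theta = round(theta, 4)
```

Gradient descent: w = 5.0 * (1 - 0.2)^3
`theta` takes the values: 5.0 → 4.0 → 3.2 → 2.56

Answer: 2.56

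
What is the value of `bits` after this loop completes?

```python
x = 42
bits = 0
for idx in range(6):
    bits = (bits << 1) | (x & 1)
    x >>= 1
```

Reverse lowest 6 bits of 42
`bits` takes the values: 0 → 1 → 2 → 5 → 10 → 21

Answer: 21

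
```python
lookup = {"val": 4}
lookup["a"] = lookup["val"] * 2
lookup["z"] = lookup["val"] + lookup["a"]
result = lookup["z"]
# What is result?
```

Trace:
`lookup = {"val": 4}` → lookup = {'val': 4}
`lookup["a"] = lookup["val"] * 2` → lookup = {'val': 4, 'a': 8}
`lookup["z"] = lookup["val"] + lookup["a"]` → lookup = {'val': 4, 'a': 8, 'z': 12}
`result = lookup["z"]` → result = 12
So result = 12

Answer: 12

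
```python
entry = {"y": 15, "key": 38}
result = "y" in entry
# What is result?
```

Trace:
`entry = {"y": 15, "key": 38}` → entry = {'y': 15, 'key': 38}
`result = "y" in entry` → result = True
So result = True

Answer: True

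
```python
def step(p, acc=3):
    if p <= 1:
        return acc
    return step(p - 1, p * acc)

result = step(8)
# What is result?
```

Accumulator trace (n, acc): (8, 3) -> (7, 24) -> (6, 168) -> (5, 1008) -> (4, 5040) -> (3, 20160) -> (2, 60480) -> (1, 120960) -> return 120960

Answer: 120960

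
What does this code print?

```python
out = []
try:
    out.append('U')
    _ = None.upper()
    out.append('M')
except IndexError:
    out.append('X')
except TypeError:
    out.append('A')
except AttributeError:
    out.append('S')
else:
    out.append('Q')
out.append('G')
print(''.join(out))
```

Execution trace: 'U' (try body) → 'S' (except AttributeError) → 'G' (after the try/except). Output: USG

Answer: USG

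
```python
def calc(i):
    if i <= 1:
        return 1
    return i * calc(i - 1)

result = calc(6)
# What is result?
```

calc(6) = 6 * 5 * 4 * 3 * 2 * 1 = 720

Answer: 720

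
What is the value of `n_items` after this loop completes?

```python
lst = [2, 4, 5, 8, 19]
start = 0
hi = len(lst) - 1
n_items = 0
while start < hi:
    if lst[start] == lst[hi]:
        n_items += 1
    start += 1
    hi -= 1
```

Count matching pairs from ends
`n_items` takes the values: 0

Answer: 0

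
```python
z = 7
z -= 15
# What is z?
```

Trace:
`z = 7` → z = 7
`z -= 15` → z = -8
So z = -8

Answer: -8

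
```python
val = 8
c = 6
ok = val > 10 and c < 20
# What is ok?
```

Trace:
`val = 8` → val = 8
`c = 6` → c = 6
`ok = val > 10 and c < 20` → ok = False
So ok = False

Answer: False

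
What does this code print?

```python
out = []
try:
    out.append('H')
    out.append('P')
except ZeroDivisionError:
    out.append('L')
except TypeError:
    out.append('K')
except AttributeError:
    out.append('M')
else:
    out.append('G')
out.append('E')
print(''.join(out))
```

Execution trace: 'H' (try body) → 'P' (try body, no exception) → 'G' (else) → 'E' (after the try/except). Output: HPGE

Answer: HPGE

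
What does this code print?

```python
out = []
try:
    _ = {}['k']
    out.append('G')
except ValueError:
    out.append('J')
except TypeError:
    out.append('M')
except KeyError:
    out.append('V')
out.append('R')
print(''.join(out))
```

Execution trace: 'V' (except KeyError) → 'R' (after the try/except). Output: VR

Answer: VR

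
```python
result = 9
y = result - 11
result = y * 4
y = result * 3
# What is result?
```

Trace:
`result = 9` → result = 9
`y = result - 11` → y = -2
`result = y * 4` → result = -8
`y = result * 3` → y = -24
So result = -8

Answer: -8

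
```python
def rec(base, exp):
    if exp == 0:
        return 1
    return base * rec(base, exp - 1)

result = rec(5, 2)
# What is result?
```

rec(5, 2) = 5 * 5 = 25

Answer: 25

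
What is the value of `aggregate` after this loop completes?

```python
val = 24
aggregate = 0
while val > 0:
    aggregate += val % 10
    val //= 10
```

Sum digits of 24
`aggregate` takes the values: 0 → 4 → 6

Answer: 6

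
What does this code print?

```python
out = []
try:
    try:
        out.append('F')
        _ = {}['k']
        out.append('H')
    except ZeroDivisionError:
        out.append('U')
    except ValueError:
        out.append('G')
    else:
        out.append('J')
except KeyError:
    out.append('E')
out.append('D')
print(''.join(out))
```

Execution trace: 'F' (try body) → 'E' (outer except KeyError) → 'D' (after the try/except). Output: FED

Answer: FED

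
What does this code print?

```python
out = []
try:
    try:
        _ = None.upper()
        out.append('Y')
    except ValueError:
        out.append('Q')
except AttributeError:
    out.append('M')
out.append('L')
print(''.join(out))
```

Execution trace: 'M' (outer except AttributeError) → 'L' (after the try/except). Output: ML

Answer: ML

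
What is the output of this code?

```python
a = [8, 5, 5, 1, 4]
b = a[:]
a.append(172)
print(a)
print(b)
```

Key concept: slice [:] creates copy.
Step by step:
`a = [8, 5, 5, 1, 4]` → a = [8, 5, 5, 1, 4]
`b = a[:]` → b = [8, 5, 5, 1, 4]
`a.append(172)` → a = [8, 5, 5, 1, 4, 172]
`print(a)` → prints [8, 5, 5, 1, 4, 172]
`print(b)` → prints [8, 5, 5, 1, 4]

Answer:
[8, 5, 5, 1, 4, 172]
[8, 5, 5, 1, 4]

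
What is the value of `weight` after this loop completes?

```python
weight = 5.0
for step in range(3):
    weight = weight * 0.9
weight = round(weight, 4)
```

Exponential decay: 5.0 * 0.9^3
`weight` takes the values: 5.0 → 4.5 → 4.05 → 3.645

Answer: 3.645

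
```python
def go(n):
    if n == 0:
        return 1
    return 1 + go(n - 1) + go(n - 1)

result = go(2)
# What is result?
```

go(n) = 1 + 2·go(n-1), go(0)=1. Closed form: (1+1)·2^2 - 1 = 7.

Answer: 7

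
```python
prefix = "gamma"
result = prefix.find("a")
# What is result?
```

Trace:
`prefix = "gamma"` → prefix = 'gamma'
`result = prefix.find("a")` → result = 1
So result = 1

Answer: 1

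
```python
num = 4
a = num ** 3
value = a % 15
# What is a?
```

Trace:
`num = 4` → num = 4
`a = num ** 3` → a = 64
`value = a % 15` → value = 4
So a = 64

Answer: 64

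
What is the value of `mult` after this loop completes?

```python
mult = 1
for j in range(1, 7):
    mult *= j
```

6! = 720
`mult` takes the values: 1 → 2 → 6 → 24 → 120 → 720

Answer: 720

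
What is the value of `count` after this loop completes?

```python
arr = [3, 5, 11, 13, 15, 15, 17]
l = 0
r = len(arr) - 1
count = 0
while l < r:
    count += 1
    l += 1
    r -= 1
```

Iterations until pointers meet (list length 7)
`count` takes the values: 0 → 1 → 2 → 3

Answer: 3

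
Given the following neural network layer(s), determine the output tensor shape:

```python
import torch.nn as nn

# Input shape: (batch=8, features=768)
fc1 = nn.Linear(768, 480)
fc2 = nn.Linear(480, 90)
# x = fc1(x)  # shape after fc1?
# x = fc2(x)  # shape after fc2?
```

Input: (8, 768) -> after fc1: (8, 480) -> Output: (8, 90)

Answer: (8, 90)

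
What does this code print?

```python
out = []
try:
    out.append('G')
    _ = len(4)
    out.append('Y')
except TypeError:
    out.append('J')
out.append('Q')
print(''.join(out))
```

Execution trace: 'G' (try body) → 'J' (except TypeError) → 'Q' (after the try/except). Output: GJQ

Answer: GJQ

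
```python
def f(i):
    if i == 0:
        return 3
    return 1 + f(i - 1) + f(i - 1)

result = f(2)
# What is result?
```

f(i) = 1 + 2·f(i-1), f(0)=3. Closed form: (3+1)·2^2 - 1 = 15.

Answer: 15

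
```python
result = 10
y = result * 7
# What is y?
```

Trace:
`result = 10` → result = 10
`y = result * 7` → y = 70
So y = 70

Answer: 70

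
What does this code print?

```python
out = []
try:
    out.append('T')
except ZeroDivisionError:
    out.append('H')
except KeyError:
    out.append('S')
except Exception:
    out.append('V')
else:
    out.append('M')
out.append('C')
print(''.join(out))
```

Execution trace: 'T' (try body, no exception) → 'M' (else) → 'C' (after the try/except). Output: TMC

Answer: TMC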